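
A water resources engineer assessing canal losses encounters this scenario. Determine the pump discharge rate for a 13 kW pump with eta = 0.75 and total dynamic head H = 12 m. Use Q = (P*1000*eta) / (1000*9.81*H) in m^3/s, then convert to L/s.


Q = (P * 1000 * eta) / (rho * g * H)
  = (13 * 1000 * 0.75) / (1000 * 9.81 * 12)
  = 9750 / 117720
  = 0.08282 m^3/s = 82.82 L/s


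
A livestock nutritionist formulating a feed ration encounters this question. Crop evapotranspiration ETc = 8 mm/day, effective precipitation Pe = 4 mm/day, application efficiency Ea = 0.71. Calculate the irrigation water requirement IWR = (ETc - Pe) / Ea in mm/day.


IWR = (ETc - Pe) / Ea
    = (8 - 4) / 0.71
    = 4 / 0.71
    = 5.63 mm/day


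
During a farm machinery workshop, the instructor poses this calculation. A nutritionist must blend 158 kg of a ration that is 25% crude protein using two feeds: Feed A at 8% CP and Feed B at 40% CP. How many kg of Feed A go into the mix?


parts_A = CP_b - target = 40 - 25 = 15
parts_B = target - CP_a = 25 - 8 = 17
total_parts = 15 + 17 = 32
Feed A = 158 * 15 / 32 = 74.06 kg
Feed B = 158 * 17 / 32 = 83.94 kg

74.06 kg


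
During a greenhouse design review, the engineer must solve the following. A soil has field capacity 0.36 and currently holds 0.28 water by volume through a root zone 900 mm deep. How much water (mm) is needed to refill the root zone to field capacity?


SMD = (FC - theta) * D
    = (0.36 - 0.28) * 900
    = 0.080 * 900
    = 72 mm


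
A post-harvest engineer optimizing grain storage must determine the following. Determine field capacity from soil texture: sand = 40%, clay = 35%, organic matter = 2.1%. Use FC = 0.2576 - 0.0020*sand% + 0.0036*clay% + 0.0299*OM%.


FC = 0.2576 - 0.0020*40 + 0.0036*35 + 0.0299*2.1
   = 0.2576 - 0.0800 + 0.1260 + 0.0628
   = 0.3664


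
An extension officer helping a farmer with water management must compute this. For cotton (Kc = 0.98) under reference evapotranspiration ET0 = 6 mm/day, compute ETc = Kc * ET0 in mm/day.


ETc = Kc * ET0
    = 0.98 * 6
    = 5.88 mm/day


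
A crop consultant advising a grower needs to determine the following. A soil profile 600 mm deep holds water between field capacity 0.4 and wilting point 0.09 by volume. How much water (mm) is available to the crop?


AW = (FC - WP) * D
   = (0.4 - 0.09) * 600
   = 0.31 * 600
   = 186 mm


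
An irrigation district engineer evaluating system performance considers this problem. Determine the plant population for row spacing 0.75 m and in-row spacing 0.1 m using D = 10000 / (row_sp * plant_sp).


D = 10000 / (row_sp * plant_sp)
  = 10000 / (0.75 * 0.1)
  = 10000 / 0.0750
  = 133333.33 plants/ha


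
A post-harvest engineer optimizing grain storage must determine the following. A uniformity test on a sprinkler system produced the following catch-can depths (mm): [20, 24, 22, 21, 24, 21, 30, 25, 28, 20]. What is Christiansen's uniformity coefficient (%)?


xbar = 235 / 10 = 23.500
sum|xi - xbar| = 27
CU = 100 * (1 - 27 / (10 * 23.500))
   = 100 * (1 - 0.1149)
   = 88.51%


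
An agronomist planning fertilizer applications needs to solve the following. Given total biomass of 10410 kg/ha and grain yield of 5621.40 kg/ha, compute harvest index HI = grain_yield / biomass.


HI = grain_yield / biomass
   = 5621.40 / 10410
   = 0.54


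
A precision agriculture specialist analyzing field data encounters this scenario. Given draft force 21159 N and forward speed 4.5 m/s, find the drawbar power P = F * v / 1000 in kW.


P = F * v / 1000
  = 21159 * 4.5 / 1000
  = 95215.50 / 1000
  = 95.22 kW


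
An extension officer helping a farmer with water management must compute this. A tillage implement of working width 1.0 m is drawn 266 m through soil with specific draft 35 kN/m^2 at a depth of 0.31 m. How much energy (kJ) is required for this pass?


E = k * d * w * L
  = 35 * 0.31 * 1.0 * 266
  = 2886.10 kJ


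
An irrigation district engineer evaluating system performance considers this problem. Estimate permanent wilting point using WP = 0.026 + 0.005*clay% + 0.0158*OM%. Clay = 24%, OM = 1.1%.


WP = 0.026 + 0.005*24 + 0.0158*1.1
   = 0.026 + 0.1200 + 0.0174
   = 0.1634


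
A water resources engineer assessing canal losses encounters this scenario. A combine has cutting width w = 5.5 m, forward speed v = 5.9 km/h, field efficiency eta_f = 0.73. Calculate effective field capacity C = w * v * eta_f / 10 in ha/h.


C = w * v * eta_f / 10
  = 5.5 * 5.9 * 0.73 / 10
  = 23.69 / 10
  = 2.37 ha/h


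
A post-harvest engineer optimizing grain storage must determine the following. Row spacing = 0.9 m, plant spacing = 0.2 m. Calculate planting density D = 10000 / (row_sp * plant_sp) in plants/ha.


D = 10000 / (row_sp * plant_sp)
  = 10000 / (0.9 * 0.2)
  = 10000 / 0.1800
  = 55555.56 plants/ha


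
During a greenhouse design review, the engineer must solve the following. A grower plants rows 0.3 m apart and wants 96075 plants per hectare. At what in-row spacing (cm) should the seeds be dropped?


spacing = 10000 / (row_sp * density)
        = 10000 / (0.3 * 96075)
        = 10000 / 28822.50
        = 0.34695 m = 34.70 cm


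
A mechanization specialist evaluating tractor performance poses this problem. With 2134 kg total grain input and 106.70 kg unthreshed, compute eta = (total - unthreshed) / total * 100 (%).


eta = (total - unthreshed) / total * 100
    = (2134 - 106.70) / 2134 * 100
    = 2027.30 / 2134 * 100
    = 95%


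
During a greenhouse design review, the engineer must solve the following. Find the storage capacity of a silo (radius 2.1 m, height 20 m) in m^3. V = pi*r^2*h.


V = pi * r^2 * h
  = pi * 2.1^2 * 20
  = pi * 4.41 * 20
  = 277.09 m^3


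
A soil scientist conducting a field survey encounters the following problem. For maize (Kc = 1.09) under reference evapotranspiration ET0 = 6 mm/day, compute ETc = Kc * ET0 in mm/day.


ETc = Kc * ET0
    = 1.09 * 6
    = 6.54 mm/day


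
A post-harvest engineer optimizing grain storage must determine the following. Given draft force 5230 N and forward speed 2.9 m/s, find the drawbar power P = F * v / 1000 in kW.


P = F * v / 1000
  = 5230 * 2.9 / 1000
  = 15167 / 1000
  = 15.17 kW


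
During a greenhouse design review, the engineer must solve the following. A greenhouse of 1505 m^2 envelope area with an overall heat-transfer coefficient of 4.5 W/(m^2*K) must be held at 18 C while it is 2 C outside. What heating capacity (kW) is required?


dT = 18 - (2) = 16 K
Q = U * A * dT
  = 4.5 * 1505 * 16
  = 108360 W = 108.36 kW


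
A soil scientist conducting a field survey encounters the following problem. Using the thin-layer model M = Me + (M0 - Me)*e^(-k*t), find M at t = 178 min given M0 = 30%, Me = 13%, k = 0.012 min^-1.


M = Me + (M0 - Me) * e^(-k*t)
  = 13 + (30 - 13) * e^(-0.012*178)
  = 13 + 17 * e^(-2.136)
  = 13 + 17 * 0.11813
  = 13 + 2.0081
  = 15.01%


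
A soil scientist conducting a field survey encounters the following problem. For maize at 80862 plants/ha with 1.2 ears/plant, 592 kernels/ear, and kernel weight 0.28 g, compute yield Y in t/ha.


Y = density * ears * kernels * kw
  = 80862 * 1.2 * 592 * 0.28 g/ha
  = 16084422.14 g/ha
  = 16084.42 kg/ha = 16.08 t/ha


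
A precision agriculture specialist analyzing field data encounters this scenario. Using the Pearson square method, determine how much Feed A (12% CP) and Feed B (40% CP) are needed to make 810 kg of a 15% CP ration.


parts_A = CP_b - target = 40 - 15 = 25
parts_B = target - CP_a = 15 - 12 = 3
total_parts = 25 + 3 = 28
Feed A = 810 * 25 / 28 = 723.21 kg
Feed B = 810 * 3 / 28 = 86.79 kg

723.21 kg


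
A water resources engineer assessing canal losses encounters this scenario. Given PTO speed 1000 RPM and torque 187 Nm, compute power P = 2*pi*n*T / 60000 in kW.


P = 2*pi*n*T / 60000
  = 2*pi * 1000 * 187 / 60000
  = 1174955.65 / 60000
  = 19.58 kW


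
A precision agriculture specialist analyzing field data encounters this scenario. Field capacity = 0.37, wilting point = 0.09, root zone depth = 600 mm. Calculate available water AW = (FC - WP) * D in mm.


AW = (FC - WP) * D
   = (0.37 - 0.09) * 600
   = 0.28 * 600
   = 168 mm


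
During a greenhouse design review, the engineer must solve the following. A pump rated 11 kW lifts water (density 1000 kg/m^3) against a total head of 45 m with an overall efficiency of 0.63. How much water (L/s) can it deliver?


Q = (P * 1000 * eta) / (rho * g * H)
  = (11 * 1000 * 0.63) / (1000 * 9.81 * 45)
  = 6930 / 441450
  = 0.01570 m^3/s = 15.70 L/s


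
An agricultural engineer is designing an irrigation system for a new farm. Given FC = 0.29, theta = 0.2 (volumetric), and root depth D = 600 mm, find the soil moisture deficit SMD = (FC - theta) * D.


SMD = (FC - theta) * D
    = (0.29 - 0.2) * 600
    = 0.090 * 600
    = 54 mm


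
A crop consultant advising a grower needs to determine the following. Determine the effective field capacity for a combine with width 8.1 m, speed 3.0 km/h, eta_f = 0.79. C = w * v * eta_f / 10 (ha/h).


C = w * v * eta_f / 10
  = 8.1 * 3.0 * 0.79 / 10
  = 19.20 / 10
  = 1.92 ha/h


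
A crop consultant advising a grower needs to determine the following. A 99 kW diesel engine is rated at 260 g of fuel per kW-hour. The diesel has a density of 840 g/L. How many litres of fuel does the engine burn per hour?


FC = P * BSFC / rho_fuel
   = 99 * 260 / 840
   = 25740 / 840
   = 30.64 L/h


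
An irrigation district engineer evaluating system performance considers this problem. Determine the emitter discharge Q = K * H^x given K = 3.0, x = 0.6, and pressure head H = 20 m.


Q = K * H^x
  = 3.0 * 20^0.6
  = 3.0 * 6.0342
  = 18.10 L/h


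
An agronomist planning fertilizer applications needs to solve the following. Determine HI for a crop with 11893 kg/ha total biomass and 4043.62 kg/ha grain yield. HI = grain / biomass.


HI = grain_yield / biomass
   = 4043.62 / 11893
   = 0.34


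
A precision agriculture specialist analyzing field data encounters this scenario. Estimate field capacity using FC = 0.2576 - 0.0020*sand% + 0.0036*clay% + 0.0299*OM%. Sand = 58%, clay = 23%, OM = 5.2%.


FC = 0.2576 - 0.0020*58 + 0.0036*23 + 0.0299*5.2
   = 0.2576 - 0.1160 + 0.0828 + 0.1555
   = 0.3799


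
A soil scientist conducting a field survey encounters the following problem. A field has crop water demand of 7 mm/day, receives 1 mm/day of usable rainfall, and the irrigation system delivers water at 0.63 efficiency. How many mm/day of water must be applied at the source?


IWR = (ETc - Pe) / Ea
    = (7 - 1) / 0.63
    = 6 / 0.63
    = 9.52 mm/day


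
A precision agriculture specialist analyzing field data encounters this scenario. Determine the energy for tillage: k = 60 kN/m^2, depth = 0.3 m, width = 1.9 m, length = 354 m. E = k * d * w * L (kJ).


E = k * d * w * L
  = 60 * 0.3 * 1.9 * 354
  = 12106.80 kJ


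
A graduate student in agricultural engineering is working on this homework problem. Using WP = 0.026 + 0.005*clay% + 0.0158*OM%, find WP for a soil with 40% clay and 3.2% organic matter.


WP = 0.026 + 0.005*40 + 0.0158*3.2
   = 0.026 + 0.2000 + 0.0506
   = 0.2766


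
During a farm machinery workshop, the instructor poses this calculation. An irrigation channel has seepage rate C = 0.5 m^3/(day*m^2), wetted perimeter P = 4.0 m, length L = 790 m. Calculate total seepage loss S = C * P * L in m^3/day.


S = C * P * L
  = 0.5 * 4.0 * 790
  = 1580 m^3/day


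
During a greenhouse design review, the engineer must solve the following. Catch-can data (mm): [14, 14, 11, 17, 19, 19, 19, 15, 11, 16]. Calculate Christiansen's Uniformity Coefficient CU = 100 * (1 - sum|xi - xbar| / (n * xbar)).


xbar = 155 / 10 = 15.500
sum|xi - xbar| = 25
CU = 100 * (1 - 25 / (10 * 15.500))
   = 100 * (1 - 0.1613)
   = 83.87%


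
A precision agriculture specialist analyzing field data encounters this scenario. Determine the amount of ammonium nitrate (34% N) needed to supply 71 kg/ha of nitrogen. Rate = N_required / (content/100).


Rate = N_required / (N_content / 100)
     = 71 / (34 / 100)
     = 71 / 0.34
     = 208.82 kg/ha


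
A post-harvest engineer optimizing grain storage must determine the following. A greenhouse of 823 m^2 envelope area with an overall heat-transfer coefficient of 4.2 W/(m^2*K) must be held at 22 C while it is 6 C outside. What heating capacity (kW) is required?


dT = 22 - (6) = 16 K
Q = U * A * dT
  = 4.2 * 823 * 16
  = 55305.60 W = 55.31 kW


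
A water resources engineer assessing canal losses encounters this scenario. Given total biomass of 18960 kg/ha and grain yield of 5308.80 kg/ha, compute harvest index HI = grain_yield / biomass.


HI = grain_yield / biomass
   = 5308.80 / 18960
   = 0.28


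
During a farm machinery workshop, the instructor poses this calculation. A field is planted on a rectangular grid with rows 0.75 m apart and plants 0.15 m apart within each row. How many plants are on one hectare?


D = 10000 / (row_sp * plant_sp)
  = 10000 / (0.75 * 0.15)
  = 10000 / 0.1125
  = 88888.89 plants/ha


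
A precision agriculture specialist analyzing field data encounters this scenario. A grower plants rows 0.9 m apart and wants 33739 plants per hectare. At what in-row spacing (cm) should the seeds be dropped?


spacing = 10000 / (row_sp * density)
        = 10000 / (0.9 * 33739)
        = 10000 / 30365.10
        = 0.32933 m = 32.93 cm


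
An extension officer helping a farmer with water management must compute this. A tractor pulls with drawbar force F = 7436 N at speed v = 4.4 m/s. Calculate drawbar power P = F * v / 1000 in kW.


P = F * v / 1000
  = 7436 * 4.4 / 1000
  = 32718.40 / 1000
  = 32.72 kW


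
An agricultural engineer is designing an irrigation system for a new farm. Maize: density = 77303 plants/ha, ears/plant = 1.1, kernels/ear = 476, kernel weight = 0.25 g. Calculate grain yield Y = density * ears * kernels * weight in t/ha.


Y = density * ears * kernels * kw
  = 77303 * 1.1 * 476 * 0.25 g/ha
  = 10118962.70 g/ha
  = 10118.96 kg/ha = 10.12 t/ha


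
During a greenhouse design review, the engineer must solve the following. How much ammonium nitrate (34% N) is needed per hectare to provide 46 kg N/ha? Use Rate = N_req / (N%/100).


Rate = N_required / (N_content / 100)
     = 46 / (34 / 100)
     = 46 / 0.34
     = 135.29 kg/ha


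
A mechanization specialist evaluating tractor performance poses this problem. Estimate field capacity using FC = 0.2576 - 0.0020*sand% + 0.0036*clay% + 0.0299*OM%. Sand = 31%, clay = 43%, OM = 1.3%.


FC = 0.2576 - 0.0020*31 + 0.0036*43 + 0.0299*1.3
   = 0.2576 - 0.0620 + 0.1548 + 0.0389
   = 0.3893


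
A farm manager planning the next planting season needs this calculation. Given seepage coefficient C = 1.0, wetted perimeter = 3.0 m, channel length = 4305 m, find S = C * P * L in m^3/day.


S = C * P * L
  = 1.0 * 3.0 * 4305
  = 12915 m^3/day


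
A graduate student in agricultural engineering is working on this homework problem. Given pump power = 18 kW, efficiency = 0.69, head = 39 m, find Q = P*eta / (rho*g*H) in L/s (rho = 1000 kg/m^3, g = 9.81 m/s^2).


Q = (P * 1000 * eta) / (rho * g * H)
  = (18 * 1000 * 0.69) / (1000 * 9.81 * 39)
  = 12420 / 382590
  = 0.03246 m^3/s = 32.46 L/s


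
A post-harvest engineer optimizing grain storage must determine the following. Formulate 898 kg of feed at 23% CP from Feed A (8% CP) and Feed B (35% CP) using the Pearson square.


parts_A = CP_b - target = 35 - 23 = 12
parts_B = target - CP_a = 23 - 8 = 15
total_parts = 12 + 15 = 27
Feed A = 898 * 12 / 27 = 399.11 kg
Feed B = 898 * 15 / 27 = 498.89 kg

399.11 kg


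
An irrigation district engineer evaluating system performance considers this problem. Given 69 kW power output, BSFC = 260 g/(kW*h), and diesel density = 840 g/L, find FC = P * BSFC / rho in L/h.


FC = P * BSFC / rho_fuel
   = 69 * 260 / 840
   = 17940 / 840
   = 21.36 L/h


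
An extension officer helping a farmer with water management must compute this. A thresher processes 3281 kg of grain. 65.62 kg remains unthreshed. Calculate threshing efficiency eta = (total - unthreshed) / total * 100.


eta = (total - unthreshed) / total * 100
    = (3281 - 65.62) / 3281 * 100
    = 3215.38 / 3281 * 100
    = 98%


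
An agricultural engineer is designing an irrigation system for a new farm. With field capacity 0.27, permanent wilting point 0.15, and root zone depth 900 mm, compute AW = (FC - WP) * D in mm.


AW = (FC - WP) * D
   = (0.27 - 0.15) * 900
   = 0.12 * 900
   = 108 mm


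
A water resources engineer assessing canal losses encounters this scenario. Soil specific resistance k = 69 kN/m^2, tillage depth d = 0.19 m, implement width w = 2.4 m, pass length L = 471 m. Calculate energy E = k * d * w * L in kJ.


E = k * d * w * L
  = 69 * 0.19 * 2.4 * 471
  = 14819.54 kJ


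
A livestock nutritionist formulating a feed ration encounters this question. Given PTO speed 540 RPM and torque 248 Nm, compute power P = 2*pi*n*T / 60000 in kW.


P = 2*pi*n*T / 60000
  = 2*pi * 540 * 248 / 60000
  = 841444.18 / 60000
  = 14.02 kW


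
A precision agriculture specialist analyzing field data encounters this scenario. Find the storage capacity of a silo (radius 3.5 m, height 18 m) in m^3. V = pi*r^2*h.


V = pi * r^2 * h
  = pi * 3.5^2 * 18
  = pi * 12.25 * 18
  = 692.72 m^3


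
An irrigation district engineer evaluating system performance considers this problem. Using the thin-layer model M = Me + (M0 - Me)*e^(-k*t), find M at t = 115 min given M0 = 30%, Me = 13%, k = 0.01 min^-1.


M = Me + (M0 - Me) * e^(-k*t)
  = 13 + (30 - 13) * e^(-0.01*115)
  = 13 + 17 * e^(-1.150)
  = 13 + 17 * 0.31664
  = 13 + 5.3828
  = 18.38%


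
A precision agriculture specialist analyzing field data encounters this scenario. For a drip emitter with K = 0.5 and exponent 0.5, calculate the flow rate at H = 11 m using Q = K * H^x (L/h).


Q = K * H^x
  = 0.5 * 11^0.5
  = 0.5 * 3.3166
  = 1.66 L/h


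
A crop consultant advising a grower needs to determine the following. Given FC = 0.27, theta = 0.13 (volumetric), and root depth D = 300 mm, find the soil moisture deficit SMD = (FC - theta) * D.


SMD = (FC - theta) * D
    = (0.27 - 0.13) * 300
    = 0.140 * 300
    = 42 mm


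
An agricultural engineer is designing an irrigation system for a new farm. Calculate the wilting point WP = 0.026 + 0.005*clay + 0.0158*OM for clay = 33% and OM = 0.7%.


WP = 0.026 + 0.005*33 + 0.0158*0.7
   = 0.026 + 0.1650 + 0.0111
   = 0.2021


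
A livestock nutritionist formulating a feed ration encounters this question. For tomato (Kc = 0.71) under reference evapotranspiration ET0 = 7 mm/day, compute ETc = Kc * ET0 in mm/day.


ETc = Kc * ET0
    = 0.71 * 7
    = 4.97 mm/day


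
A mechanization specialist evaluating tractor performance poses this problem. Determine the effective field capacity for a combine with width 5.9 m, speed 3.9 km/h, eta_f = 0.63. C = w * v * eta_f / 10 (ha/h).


C = w * v * eta_f / 10
  = 5.9 * 3.9 * 0.63 / 10
  = 14.50 / 10
  = 1.45 ha/h


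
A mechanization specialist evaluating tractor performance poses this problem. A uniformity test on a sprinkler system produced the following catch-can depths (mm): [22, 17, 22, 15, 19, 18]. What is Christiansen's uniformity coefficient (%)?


xbar = 113 / 6 = 18.833
sum|xi - xbar| = 13
CU = 100 * (1 - 13 / (6 * 18.833))
   = 100 * (1 - 0.1150)
   = 88.50%


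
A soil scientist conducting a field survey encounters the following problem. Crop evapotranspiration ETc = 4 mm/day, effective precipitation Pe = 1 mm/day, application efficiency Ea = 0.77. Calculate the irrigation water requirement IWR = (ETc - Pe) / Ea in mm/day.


IWR = (ETc - Pe) / Ea
    = (4 - 1) / 0.77
    = 3 / 0.77
    = 3.90 mm/day


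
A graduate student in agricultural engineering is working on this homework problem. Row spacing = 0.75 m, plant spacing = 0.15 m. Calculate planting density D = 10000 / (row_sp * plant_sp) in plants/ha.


D = 10000 / (row_sp * plant_sp)
  = 10000 / (0.75 * 0.15)
  = 10000 / 0.1125
  = 88888.89 plants/ha


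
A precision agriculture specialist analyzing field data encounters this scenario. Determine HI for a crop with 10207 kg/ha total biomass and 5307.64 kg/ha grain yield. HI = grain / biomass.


HI = grain_yield / biomass
   = 5307.64 / 10207
   = 0.52


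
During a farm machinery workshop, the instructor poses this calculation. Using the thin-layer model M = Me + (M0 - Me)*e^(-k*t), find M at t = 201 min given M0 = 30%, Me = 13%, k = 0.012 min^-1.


M = Me + (M0 - Me) * e^(-k*t)
  = 13 + (30 - 13) * e^(-0.012*201)
  = 13 + 17 * e^(-2.412)
  = 13 + 17 * 0.08964
  = 13 + 1.5238
  = 14.52%


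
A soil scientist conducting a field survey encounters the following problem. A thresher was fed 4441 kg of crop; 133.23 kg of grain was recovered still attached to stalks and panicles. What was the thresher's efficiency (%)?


eta = (total - unthreshed) / total * 100
    = (4441 - 133.23) / 4441 * 100
    = 4307.77 / 4441 * 100
    = 97%


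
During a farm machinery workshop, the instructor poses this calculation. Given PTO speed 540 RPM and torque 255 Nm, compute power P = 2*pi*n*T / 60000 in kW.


P = 2*pi*n*T / 60000
  = 2*pi * 540 * 255 / 60000
  = 865194.62 / 60000
  = 14.42 kW


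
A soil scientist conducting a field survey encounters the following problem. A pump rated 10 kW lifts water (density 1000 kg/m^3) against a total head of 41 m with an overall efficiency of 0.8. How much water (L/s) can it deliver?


Q = (P * 1000 * eta) / (rho * g * H)
  = (10 * 1000 * 0.8) / (1000 * 9.81 * 41)
  = 8000 / 402210
  = 0.01989 m^3/s = 19.89 L/s


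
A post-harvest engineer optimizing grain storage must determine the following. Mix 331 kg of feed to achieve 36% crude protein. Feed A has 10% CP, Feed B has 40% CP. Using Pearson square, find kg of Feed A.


parts_A = CP_b - target = 40 - 36 = 4
parts_B = target - CP_a = 36 - 10 = 26
total_parts = 4 + 26 = 30
Feed A = 331 * 4 / 30 = 44.13 kg
Feed B = 331 * 26 / 30 = 286.87 kg

44.13 kg


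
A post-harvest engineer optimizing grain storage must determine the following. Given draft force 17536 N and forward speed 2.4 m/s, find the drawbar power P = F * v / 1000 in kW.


P = F * v / 1000
  = 17536 * 2.4 / 1000
  = 42086.40 / 1000
  = 42.09 kW


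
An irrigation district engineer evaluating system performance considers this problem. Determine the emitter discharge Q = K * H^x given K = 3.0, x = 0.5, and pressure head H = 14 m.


Q = K * H^x
  = 3.0 * 14^0.5
  = 3.0 * 3.7417
  = 11.22 L/h


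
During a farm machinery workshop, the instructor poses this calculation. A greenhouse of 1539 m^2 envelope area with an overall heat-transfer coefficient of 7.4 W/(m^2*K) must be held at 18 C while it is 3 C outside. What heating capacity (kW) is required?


dT = 18 - (3) = 15 K
Q = U * A * dT
  = 7.4 * 1539 * 15
  = 170829 W = 170.83 kW


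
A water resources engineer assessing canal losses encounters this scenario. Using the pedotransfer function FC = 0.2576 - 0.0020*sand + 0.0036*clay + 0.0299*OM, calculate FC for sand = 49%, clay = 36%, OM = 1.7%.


FC = 0.2576 - 0.0020*49 + 0.0036*36 + 0.0299*1.7
   = 0.2576 - 0.0980 + 0.1296 + 0.0508
   = 0.3400


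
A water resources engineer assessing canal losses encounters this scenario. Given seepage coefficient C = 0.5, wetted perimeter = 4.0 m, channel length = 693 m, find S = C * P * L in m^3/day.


S = C * P * L
  = 0.5 * 4.0 * 693
  = 1386 m^3/day


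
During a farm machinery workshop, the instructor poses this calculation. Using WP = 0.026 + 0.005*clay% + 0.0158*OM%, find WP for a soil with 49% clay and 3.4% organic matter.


WP = 0.026 + 0.005*49 + 0.0158*3.4
   = 0.026 + 0.2450 + 0.0537
   = 0.3247


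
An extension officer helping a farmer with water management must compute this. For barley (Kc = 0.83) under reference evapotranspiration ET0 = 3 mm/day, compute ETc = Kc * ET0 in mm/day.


ETc = Kc * ET0
    = 0.83 * 3
    = 2.49 mm/day


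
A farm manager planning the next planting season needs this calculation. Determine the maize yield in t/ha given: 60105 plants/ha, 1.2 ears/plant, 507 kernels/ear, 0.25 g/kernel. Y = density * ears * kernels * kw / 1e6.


Y = density * ears * kernels * kw
  = 60105 * 1.2 * 507 * 0.25 g/ha
  = 9141970.50 g/ha
  = 9141.97 kg/ha = 9.14 t/ha


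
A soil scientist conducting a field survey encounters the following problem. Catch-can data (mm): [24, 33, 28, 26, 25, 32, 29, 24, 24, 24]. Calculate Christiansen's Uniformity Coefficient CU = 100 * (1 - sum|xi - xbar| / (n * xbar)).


xbar = 269 / 10 = 26.900
sum|xi - xbar| = 28.800
CU = 100 * (1 - 28.800 / (10 * 26.900))
   = 100 * (1 - 0.1071)
   = 89.29%


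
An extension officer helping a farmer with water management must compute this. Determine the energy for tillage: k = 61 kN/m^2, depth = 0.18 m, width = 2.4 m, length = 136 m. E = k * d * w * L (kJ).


E = k * d * w * L
  = 61 * 0.18 * 2.4 * 136
  = 3583.87 kJ


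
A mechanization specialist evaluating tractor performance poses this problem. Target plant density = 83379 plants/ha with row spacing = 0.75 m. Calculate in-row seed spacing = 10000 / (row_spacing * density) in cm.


spacing = 10000 / (row_sp * density)
        = 10000 / (0.75 * 83379)
        = 10000 / 62534.25
        = 0.15991 m = 15.99 cm


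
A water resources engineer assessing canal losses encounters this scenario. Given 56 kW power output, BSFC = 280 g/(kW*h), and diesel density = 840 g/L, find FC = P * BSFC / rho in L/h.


FC = P * BSFC / rho_fuel
   = 56 * 280 / 840
   = 15680 / 840
   = 18.67 L/h


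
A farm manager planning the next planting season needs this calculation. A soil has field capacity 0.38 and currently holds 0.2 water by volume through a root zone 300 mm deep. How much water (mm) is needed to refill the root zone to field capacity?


SMD = (FC - theta) * D
    = (0.38 - 0.2) * 300
    = 0.180 * 300
    = 54 mm


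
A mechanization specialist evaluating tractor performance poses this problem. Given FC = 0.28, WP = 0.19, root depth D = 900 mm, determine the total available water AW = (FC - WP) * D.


AW = (FC - WP) * D
   = (0.28 - 0.19) * 900
   = 0.09 * 900
   = 81 mm


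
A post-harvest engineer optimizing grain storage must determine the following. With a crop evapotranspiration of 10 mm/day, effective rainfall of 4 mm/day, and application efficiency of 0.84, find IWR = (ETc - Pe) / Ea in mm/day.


IWR = (ETc - Pe) / Ea
    = (10 - 4) / 0.84
    = 6 / 0.84
    = 7.14 mm/day


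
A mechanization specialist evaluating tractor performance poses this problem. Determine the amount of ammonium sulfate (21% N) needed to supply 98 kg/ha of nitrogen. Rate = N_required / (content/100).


Rate = N_required / (N_content / 100)
     = 98 / (21 / 100)
     = 98 / 0.21
     = 466.67 kg/ha


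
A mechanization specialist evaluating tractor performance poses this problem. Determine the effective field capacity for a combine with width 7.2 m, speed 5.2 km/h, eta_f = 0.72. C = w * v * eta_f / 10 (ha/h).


C = w * v * eta_f / 10
  = 7.2 * 5.2 * 0.72 / 10
  = 26.96 / 10
  = 2.70 ha/h


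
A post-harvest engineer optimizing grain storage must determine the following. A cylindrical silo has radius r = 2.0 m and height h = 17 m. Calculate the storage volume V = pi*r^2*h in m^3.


V = pi * r^2 * h
  = pi * 2.0^2 * 17
  = pi * 4 * 17
  = 213.63 m^3


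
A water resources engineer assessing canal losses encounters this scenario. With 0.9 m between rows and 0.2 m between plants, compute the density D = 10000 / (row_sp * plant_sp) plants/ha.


D = 10000 / (row_sp * plant_sp)
  = 10000 / (0.9 * 0.2)
  = 10000 / 0.1800
  = 55555.56 plants/ha


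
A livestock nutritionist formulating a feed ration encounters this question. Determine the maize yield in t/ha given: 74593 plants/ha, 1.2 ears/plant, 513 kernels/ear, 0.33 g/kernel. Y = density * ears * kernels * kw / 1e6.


Y = density * ears * kernels * kw
  = 74593 * 1.2 * 513 * 0.33 g/ha
  = 15153418.76 g/ha
  = 15153.42 kg/ha = 15.15 t/ha


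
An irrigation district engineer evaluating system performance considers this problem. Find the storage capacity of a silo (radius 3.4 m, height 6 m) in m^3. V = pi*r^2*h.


V = pi * r^2 * h
  = pi * 3.4^2 * 6
  = pi * 11.56 * 6
  = 217.90 m^3


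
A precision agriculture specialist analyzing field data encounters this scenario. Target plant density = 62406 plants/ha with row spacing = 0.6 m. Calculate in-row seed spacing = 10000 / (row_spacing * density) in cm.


spacing = 10000 / (row_sp * density)
        = 10000 / (0.6 * 62406)
        = 10000 / 37443.60
        = 0.26707 m = 26.71 cm


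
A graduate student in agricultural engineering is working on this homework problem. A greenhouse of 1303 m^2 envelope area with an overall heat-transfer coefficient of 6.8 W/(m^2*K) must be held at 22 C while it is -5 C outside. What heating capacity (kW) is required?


dT = 22 - (-5) = 27 K
Q = U * A * dT
  = 6.8 * 1303 * 27
  = 239230.80 W = 239.23 kW


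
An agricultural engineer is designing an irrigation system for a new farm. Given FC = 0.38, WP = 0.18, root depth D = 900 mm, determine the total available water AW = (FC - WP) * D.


AW = (FC - WP) * D
   = (0.38 - 0.18) * 900
   = 0.20 * 900
   = 180 mm


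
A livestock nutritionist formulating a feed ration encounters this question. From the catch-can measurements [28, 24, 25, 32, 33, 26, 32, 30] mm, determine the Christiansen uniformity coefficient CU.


xbar = 230 / 8 = 28.750
sum|xi - xbar| = 24
CU = 100 * (1 - 24 / (8 * 28.750))
   = 100 * (1 - 0.1043)
   = 89.57%


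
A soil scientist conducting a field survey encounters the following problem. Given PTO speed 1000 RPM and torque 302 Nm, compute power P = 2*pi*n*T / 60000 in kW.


P = 2*pi*n*T / 60000
  = 2*pi * 1000 * 302 / 60000
  = 1897521.96 / 60000
  = 31.63 kW


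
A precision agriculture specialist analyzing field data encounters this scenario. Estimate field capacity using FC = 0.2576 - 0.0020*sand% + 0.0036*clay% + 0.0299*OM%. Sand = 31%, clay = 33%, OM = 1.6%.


FC = 0.2576 - 0.0020*31 + 0.0036*33 + 0.0299*1.6
   = 0.2576 - 0.0620 + 0.1188 + 0.0478
   = 0.3622


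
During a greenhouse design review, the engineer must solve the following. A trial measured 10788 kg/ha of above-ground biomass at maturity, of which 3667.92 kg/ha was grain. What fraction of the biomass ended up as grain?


HI = grain_yield / biomass
   = 3667.92 / 10788
   = 0.34


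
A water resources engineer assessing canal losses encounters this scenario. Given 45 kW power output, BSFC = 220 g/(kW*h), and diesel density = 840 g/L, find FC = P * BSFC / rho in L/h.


FC = P * BSFC / rho_fuel
   = 45 * 220 / 840
   = 9900 / 840
   = 11.79 L/h


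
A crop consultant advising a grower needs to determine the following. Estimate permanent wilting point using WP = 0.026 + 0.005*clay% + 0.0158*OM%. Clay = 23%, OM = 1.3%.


WP = 0.026 + 0.005*23 + 0.0158*1.3
   = 0.026 + 0.1150 + 0.0205
   = 0.1615


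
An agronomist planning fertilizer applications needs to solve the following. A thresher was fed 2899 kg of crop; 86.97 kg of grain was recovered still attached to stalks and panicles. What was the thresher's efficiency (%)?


eta = (total - unthreshed) / total * 100
    = (2899 - 86.97) / 2899 * 100
    = 2812.03 / 2899 * 100
    = 97%


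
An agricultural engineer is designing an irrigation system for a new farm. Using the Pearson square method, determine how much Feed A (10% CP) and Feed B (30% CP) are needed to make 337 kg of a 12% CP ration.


parts_A = CP_b - target = 30 - 12 = 18
parts_B = target - CP_a = 12 - 10 = 2
total_parts = 18 + 2 = 20
Feed A = 337 * 18 / 20 = 303.30 kg
Feed B = 337 * 2 / 20 = 33.70 kg

303.30 kg


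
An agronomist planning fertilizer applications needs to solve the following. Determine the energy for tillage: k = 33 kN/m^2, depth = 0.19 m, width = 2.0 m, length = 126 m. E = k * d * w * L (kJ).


E = k * d * w * L
  = 33 * 0.19 * 2.0 * 126
  = 1580.04 kJ


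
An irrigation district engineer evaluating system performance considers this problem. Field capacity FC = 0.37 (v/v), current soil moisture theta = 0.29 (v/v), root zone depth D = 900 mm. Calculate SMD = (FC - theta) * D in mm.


SMD = (FC - theta) * D
    = (0.37 - 0.29) * 900
    = 0.080 * 900
    = 72 mm


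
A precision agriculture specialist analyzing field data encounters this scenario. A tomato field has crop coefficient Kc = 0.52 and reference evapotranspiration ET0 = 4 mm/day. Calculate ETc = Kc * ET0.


ETc = Kc * ET0
    = 0.52 * 4
    = 2.08 mm/day


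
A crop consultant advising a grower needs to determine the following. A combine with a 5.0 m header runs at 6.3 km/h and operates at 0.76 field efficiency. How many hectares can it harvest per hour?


C = w * v * eta_f / 10
  = 5.0 * 6.3 * 0.76 / 10
  = 23.94 / 10
  = 2.39 ha/h


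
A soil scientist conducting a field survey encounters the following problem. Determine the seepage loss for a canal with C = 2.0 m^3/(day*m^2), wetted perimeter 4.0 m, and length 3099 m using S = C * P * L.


S = C * P * L
  = 2.0 * 4.0 * 3099
  = 24792 m^3/day


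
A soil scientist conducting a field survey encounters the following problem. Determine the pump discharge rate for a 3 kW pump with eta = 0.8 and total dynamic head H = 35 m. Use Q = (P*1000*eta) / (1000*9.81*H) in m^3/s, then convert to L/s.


Q = (P * 1000 * eta) / (rho * g * H)
  = (3 * 1000 * 0.8) / (1000 * 9.81 * 35)
  = 2400 / 343350
  = 0.00699 m^3/s = 6.99 L/s


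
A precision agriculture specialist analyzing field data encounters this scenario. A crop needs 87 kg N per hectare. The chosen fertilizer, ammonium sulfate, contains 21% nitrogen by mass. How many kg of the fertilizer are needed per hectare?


Rate = N_required / (N_content / 100)
     = 87 / (21 / 100)
     = 87 / 0.21
     = 414.29 kg/ha


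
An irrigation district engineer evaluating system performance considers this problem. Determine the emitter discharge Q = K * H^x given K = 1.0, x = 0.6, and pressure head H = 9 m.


Q = K * H^x
  = 1.0 * 9^0.6
  = 1.0 * 3.7372
  = 3.74 L/h


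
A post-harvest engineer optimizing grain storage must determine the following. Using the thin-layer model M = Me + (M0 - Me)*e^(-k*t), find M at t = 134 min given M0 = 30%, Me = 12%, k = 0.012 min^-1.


M = Me + (M0 - Me) * e^(-k*t)
  = 12 + (30 - 12) * e^(-0.012*134)
  = 12 + 18 * e^(-1.608)
  = 12 + 18 * 0.20029
  = 12 + 3.6052
  = 15.61%


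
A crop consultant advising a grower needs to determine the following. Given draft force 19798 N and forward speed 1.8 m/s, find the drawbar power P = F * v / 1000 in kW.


P = F * v / 1000
  = 19798 * 1.8 / 1000
  = 35636.40 / 1000
  = 35.64 kW


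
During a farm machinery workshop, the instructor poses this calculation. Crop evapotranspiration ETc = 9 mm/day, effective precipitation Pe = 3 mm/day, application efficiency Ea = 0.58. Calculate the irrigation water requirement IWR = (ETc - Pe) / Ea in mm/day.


IWR = (ETc - Pe) / Ea
    = (9 - 3) / 0.58
    = 6 / 0.58
    = 10.34 mm/day


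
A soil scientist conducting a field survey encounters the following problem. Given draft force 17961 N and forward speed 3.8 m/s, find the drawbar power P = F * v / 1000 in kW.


P = F * v / 1000
  = 17961 * 3.8 / 1000
  = 68251.80 / 1000
  = 68.25 kW


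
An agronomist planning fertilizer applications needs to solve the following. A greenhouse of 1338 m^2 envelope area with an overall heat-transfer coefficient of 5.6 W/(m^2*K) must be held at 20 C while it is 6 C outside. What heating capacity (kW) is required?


dT = 20 - (6) = 14 K
Q = U * A * dT
  = 5.6 * 1338 * 14
  = 104899.20 W = 104.90 kW


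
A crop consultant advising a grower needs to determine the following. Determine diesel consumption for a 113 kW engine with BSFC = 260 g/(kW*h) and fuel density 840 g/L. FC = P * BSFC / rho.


FC = P * BSFC / rho_fuel
   = 113 * 260 / 840
   = 29380 / 840
   = 34.98 L/h


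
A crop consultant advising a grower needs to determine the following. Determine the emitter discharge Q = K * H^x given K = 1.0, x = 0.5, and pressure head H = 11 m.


Q = K * H^x
  = 1.0 * 11^0.5
  = 1.0 * 3.3166
  = 3.32 L/h


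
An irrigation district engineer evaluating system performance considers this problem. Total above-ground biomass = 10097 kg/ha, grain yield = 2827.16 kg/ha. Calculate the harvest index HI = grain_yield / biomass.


HI = grain_yield / biomass
   = 2827.16 / 10097
   = 0.28


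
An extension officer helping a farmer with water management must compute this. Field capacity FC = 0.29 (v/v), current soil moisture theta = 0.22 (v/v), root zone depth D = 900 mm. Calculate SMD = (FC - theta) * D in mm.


SMD = (FC - theta) * D
    = (0.29 - 0.22) * 900
    = 0.070 * 900
    = 63 mm


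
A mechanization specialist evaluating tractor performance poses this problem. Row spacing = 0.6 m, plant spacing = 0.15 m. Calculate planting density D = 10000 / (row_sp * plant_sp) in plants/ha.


D = 10000 / (row_sp * plant_sp)
  = 10000 / (0.6 * 0.15)
  = 10000 / 0.0900
  = 111111.11 plants/ha


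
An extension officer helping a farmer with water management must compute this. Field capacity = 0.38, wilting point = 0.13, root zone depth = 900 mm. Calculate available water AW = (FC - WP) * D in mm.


AW = (FC - WP) * D
   = (0.38 - 0.13) * 900
   = 0.25 * 900
   = 225 mm


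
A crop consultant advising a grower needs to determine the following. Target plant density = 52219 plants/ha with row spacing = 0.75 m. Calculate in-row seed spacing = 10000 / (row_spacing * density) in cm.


spacing = 10000 / (row_sp * density)
        = 10000 / (0.75 * 52219)
        = 10000 / 39164.25
        = 0.25533 m = 25.53 cm


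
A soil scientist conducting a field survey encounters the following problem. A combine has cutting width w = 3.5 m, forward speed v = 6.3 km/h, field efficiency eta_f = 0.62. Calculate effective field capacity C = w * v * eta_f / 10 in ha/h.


C = w * v * eta_f / 10
  = 3.5 * 6.3 * 0.62 / 10
  = 13.67 / 10
  = 1.37 ha/h


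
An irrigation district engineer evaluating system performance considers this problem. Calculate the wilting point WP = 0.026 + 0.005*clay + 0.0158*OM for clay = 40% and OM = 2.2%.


WP = 0.026 + 0.005*40 + 0.0158*2.2
   = 0.026 + 0.2000 + 0.0348
   = 0.2608


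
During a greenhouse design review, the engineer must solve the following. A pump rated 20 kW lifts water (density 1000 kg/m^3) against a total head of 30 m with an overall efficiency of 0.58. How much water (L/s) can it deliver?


Q = (P * 1000 * eta) / (rho * g * H)
  = (20 * 1000 * 0.58) / (1000 * 9.81 * 30)
  = 11600 / 294300
  = 0.03942 m^3/s = 39.42 L/s


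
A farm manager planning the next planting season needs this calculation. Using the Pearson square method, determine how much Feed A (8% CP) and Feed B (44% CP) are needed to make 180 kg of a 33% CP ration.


parts_A = CP_b - target = 44 - 33 = 11
parts_B = target - CP_a = 33 - 8 = 25
total_parts = 11 + 25 = 36
Feed A = 180 * 11 / 36 = 55 kg
Feed B = 180 * 25 / 36 = 125 kg

55 kg


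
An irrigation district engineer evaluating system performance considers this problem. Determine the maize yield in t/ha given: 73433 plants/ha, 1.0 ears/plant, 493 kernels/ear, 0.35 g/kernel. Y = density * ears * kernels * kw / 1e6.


Y = density * ears * kernels * kw
  = 73433 * 1.0 * 493 * 0.35 g/ha
  = 12670864.15 g/ha
  = 12670.86 kg/ha = 12.67 t/ha


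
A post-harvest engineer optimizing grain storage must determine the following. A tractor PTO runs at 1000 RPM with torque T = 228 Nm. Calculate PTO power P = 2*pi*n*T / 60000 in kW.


P = 2*pi*n*T / 60000
  = 2*pi * 1000 * 228 / 60000
  = 1432566.25 / 60000
  = 23.88 kW
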